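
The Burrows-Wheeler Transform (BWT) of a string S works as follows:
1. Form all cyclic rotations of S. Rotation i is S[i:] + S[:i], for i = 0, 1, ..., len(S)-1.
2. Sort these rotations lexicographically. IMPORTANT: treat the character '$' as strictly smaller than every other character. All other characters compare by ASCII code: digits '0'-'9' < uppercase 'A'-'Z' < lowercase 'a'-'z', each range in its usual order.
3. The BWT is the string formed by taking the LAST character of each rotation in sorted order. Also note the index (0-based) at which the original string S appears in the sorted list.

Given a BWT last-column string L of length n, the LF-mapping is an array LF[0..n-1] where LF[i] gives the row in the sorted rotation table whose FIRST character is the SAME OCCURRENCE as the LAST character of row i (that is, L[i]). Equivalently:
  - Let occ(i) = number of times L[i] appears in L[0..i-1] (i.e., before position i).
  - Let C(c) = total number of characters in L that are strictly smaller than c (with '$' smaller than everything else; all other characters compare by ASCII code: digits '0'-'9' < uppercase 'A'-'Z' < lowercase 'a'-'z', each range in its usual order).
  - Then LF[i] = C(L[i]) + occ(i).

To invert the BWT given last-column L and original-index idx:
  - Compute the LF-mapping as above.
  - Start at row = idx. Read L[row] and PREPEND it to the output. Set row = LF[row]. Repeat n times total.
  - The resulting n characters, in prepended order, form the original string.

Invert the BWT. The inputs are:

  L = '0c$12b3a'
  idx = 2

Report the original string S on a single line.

Answer: 123bac0$

Derivation:
LF mapping: 1 7 0 2 3 6 4 5
Walk LF starting at row 2, prepending L[row]:
  step 1: row=2, L[2]='$', prepend. Next row=LF[2]=0
  step 2: row=0, L[0]='0', prepend. Next row=LF[0]=1
  step 3: row=1, L[1]='c', prepend. Next row=LF[1]=7
  step 4: row=7, L[7]='a', prepend. Next row=LF[7]=5
  step 5: row=5, L[5]='b', prepend. Next row=LF[5]=6
  step 6: row=6, L[6]='3', prepend. Next row=LF[6]=4
  step 7: row=4, L[4]='2', prepend. Next row=LF[4]=3
  step 8: row=3, L[3]='1', prepend. Next row=LF[3]=2
Reversed output: 123bac0$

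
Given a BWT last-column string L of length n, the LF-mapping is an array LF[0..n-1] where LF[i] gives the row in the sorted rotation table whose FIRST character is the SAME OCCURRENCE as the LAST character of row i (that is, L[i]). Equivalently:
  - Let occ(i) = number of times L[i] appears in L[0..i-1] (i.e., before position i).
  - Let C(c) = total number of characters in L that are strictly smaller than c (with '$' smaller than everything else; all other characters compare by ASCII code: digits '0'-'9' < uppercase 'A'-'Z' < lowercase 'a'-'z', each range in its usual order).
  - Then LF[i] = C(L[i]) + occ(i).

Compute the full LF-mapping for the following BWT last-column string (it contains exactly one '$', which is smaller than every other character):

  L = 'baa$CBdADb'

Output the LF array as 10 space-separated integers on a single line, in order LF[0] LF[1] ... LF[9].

Answer: 7 5 6 0 3 2 9 1 4 8

Derivation:
Char counts: '$':1, 'A':1, 'B':1, 'C':1, 'D':1, 'a':2, 'b':2, 'd':1
C (first-col start): C('$')=0, C('A')=1, C('B')=2, C('C')=3, C('D')=4, C('a')=5, C('b')=7, C('d')=9
L[0]='b': occ=0, LF[0]=C('b')+0=7+0=7
L[1]='a': occ=0, LF[1]=C('a')+0=5+0=5
L[2]='a': occ=1, LF[2]=C('a')+1=5+1=6
L[3]='$': occ=0, LF[3]=C('$')+0=0+0=0
L[4]='C': occ=0, LF[4]=C('C')+0=3+0=3
L[5]='B': occ=0, LF[5]=C('B')+0=2+0=2
L[6]='d': occ=0, LF[6]=C('d')+0=9+0=9
L[7]='A': occ=0, LF[7]=C('A')+0=1+0=1
L[8]='D': occ=0, LF[8]=C('D')+0=4+0=4
L[9]='b': occ=1, LF[9]=C('b')+1=7+1=8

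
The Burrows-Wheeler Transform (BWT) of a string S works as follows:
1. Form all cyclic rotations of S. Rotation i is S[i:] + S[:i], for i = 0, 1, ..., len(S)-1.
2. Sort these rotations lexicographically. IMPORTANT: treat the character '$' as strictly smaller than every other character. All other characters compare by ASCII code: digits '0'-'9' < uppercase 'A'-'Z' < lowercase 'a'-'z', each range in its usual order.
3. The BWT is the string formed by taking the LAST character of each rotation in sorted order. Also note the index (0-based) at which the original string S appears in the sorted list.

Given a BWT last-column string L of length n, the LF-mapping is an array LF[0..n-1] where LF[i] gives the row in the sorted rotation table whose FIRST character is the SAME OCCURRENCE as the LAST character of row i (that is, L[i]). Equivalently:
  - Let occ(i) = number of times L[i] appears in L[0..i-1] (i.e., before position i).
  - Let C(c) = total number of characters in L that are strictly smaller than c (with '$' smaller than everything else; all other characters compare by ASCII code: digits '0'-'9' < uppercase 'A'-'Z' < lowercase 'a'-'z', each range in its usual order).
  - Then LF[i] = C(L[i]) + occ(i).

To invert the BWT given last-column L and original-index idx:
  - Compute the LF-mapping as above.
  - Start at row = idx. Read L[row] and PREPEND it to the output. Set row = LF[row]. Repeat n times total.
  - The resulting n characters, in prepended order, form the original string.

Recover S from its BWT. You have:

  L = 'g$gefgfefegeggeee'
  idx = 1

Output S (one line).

LF mapping: 11 0 12 1 8 13 9 2 10 3 14 4 15 16 5 6 7
Walk LF starting at row 1, prepending L[row]:
  step 1: row=1, L[1]='$', prepend. Next row=LF[1]=0
  step 2: row=0, L[0]='g', prepend. Next row=LF[0]=11
  step 3: row=11, L[11]='e', prepend. Next row=LF[11]=4
  step 4: row=4, L[4]='f', prepend. Next row=LF[4]=8
  step 5: row=8, L[8]='f', prepend. Next row=LF[8]=10
  step 6: row=10, L[10]='g', prepend. Next row=LF[10]=14
  step 7: row=14, L[14]='e', prepend. Next row=LF[14]=5
  step 8: row=5, L[5]='g', prepend. Next row=LF[5]=13
  step 9: row=13, L[13]='g', prepend. Next row=LF[13]=16
  step 10: row=16, L[16]='e', prepend. Next row=LF[16]=7
  step 11: row=7, L[7]='e', prepend. Next row=LF[7]=2
  step 12: row=2, L[2]='g', prepend. Next row=LF[2]=12
  step 13: row=12, L[12]='g', prepend. Next row=LF[12]=15
  step 14: row=15, L[15]='e', prepend. Next row=LF[15]=6
  step 15: row=6, L[6]='f', prepend. Next row=LF[6]=9
  step 16: row=9, L[9]='e', prepend. Next row=LF[9]=3
  step 17: row=3, L[3]='e', prepend. Next row=LF[3]=1
Reversed output: eefeggeeggegffeg$

Answer: eefeggeeggegffeg$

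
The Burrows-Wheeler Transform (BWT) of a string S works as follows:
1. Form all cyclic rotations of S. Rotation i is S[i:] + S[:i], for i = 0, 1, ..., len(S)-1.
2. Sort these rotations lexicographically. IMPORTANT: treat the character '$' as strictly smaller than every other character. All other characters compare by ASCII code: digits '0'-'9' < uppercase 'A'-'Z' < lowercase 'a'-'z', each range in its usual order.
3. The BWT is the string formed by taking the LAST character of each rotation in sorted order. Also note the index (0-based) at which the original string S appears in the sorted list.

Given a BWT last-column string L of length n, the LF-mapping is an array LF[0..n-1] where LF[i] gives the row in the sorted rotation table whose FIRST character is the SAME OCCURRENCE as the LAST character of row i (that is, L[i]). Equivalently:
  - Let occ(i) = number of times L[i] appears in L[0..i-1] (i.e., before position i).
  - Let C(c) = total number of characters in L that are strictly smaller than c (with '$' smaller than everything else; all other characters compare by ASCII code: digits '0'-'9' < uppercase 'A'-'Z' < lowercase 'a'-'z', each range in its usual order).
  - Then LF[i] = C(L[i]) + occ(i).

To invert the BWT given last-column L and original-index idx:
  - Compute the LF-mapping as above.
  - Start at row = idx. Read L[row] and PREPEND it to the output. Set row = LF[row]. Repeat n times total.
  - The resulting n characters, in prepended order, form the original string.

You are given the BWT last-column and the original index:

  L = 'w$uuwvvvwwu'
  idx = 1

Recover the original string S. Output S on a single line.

LF mapping: 7 0 1 2 8 4 5 6 9 10 3
Walk LF starting at row 1, prepending L[row]:
  step 1: row=1, L[1]='$', prepend. Next row=LF[1]=0
  step 2: row=0, L[0]='w', prepend. Next row=LF[0]=7
  step 3: row=7, L[7]='v', prepend. Next row=LF[7]=6
  step 4: row=6, L[6]='v', prepend. Next row=LF[6]=5
  step 5: row=5, L[5]='v', prepend. Next row=LF[5]=4
  step 6: row=4, L[4]='w', prepend. Next row=LF[4]=8
  step 7: row=8, L[8]='w', prepend. Next row=LF[8]=9
  step 8: row=9, L[9]='w', prepend. Next row=LF[9]=10
  step 9: row=10, L[10]='u', prepend. Next row=LF[10]=3
  step 10: row=3, L[3]='u', prepend. Next row=LF[3]=2
  step 11: row=2, L[2]='u', prepend. Next row=LF[2]=1
Reversed output: uuuwwwvvvw$

Answer: uuuwwwvvvw$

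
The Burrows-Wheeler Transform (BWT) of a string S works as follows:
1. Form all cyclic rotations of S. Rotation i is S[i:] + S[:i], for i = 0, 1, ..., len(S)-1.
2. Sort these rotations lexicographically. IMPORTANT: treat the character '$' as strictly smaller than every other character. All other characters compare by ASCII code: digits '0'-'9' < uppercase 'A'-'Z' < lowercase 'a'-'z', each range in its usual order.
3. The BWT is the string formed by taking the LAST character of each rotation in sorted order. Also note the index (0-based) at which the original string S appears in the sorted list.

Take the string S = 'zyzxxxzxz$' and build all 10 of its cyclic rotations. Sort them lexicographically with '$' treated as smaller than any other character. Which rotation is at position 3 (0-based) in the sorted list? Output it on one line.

Answer: xz$zyzxxxz

Derivation:
All 10 rotations (rotation i = S[i:]+S[:i]):
  rot[0] = zyzxxxzxz$
  rot[1] = yzxxxzxz$z
  rot[2] = zxxxzxz$zy
  rot[3] = xxxzxz$zyz
  rot[4] = xxzxz$zyzx
  rot[5] = xzxz$zyzxx
  rot[6] = zxz$zyzxxx
  rot[7] = xz$zyzxxxz
  rot[8] = z$zyzxxxzx
  rot[9] = $zyzxxxzxz
Sorted (with $ < everything):
  sorted[0] = $zyzxxxzxz
  sorted[1] = xxxzxz$zyz
  sorted[2] = xxzxz$zyzx
  sorted[3] = xz$zyzxxxz
  sorted[4] = xzxz$zyzxx
  sorted[5] = yzxxxzxz$z
  sorted[6] = z$zyzxxxzx
  sorted[7] = zxxxzxz$zy
  sorted[8] = zxz$zyzxxx
  sorted[9] = zyzxxxzxz$
sorted[3] = xz$zyzxxxz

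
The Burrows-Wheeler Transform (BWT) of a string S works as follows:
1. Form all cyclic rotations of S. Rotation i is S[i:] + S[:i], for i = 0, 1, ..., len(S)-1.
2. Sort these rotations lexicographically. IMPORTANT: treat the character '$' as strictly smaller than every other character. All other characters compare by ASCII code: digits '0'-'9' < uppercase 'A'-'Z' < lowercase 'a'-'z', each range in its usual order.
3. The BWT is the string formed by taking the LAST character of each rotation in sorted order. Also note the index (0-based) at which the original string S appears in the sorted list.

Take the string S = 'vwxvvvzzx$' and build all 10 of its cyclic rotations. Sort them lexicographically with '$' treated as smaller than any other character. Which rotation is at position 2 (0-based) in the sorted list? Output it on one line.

Answer: vvzzx$vwxv

Derivation:
All 10 rotations (rotation i = S[i:]+S[:i]):
  rot[0] = vwxvvvzzx$
  rot[1] = wxvvvzzx$v
  rot[2] = xvvvzzx$vw
  rot[3] = vvvzzx$vwx
  rot[4] = vvzzx$vwxv
  rot[5] = vzzx$vwxvv
  rot[6] = zzx$vwxvvv
  rot[7] = zx$vwxvvvz
  rot[8] = x$vwxvvvzz
  rot[9] = $vwxvvvzzx
Sorted (with $ < everything):
  sorted[0] = $vwxvvvzzx
  sorted[1] = vvvzzx$vwx
  sorted[2] = vvzzx$vwxv
  sorted[3] = vwxvvvzzx$
  sorted[4] = vzzx$vwxvv
  sorted[5] = wxvvvzzx$v
  sorted[6] = x$vwxvvvzz
  sorted[7] = xvvvzzx$vw
  sorted[8] = zx$vwxvvvz
  sorted[9] = zzx$vwxvvv
sorted[2] = vvzzx$vwxv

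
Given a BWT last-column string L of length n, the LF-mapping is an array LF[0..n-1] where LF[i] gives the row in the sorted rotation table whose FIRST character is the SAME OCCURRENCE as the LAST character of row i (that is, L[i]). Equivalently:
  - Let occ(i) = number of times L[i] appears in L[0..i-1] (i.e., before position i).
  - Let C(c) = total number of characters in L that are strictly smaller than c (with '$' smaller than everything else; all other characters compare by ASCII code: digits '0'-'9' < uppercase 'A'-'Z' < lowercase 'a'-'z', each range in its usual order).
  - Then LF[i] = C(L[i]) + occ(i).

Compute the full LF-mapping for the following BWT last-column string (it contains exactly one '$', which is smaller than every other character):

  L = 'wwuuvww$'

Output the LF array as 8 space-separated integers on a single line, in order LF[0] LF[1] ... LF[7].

Answer: 4 5 1 2 3 6 7 0

Derivation:
Char counts: '$':1, 'u':2, 'v':1, 'w':4
C (first-col start): C('$')=0, C('u')=1, C('v')=3, C('w')=4
L[0]='w': occ=0, LF[0]=C('w')+0=4+0=4
L[1]='w': occ=1, LF[1]=C('w')+1=4+1=5
L[2]='u': occ=0, LF[2]=C('u')+0=1+0=1
L[3]='u': occ=1, LF[3]=C('u')+1=1+1=2
L[4]='v': occ=0, LF[4]=C('v')+0=3+0=3
L[5]='w': occ=2, LF[5]=C('w')+2=4+2=6
L[6]='w': occ=3, LF[6]=C('w')+3=4+3=7
L[7]='$': occ=0, LF[7]=C('$')+0=0+0=0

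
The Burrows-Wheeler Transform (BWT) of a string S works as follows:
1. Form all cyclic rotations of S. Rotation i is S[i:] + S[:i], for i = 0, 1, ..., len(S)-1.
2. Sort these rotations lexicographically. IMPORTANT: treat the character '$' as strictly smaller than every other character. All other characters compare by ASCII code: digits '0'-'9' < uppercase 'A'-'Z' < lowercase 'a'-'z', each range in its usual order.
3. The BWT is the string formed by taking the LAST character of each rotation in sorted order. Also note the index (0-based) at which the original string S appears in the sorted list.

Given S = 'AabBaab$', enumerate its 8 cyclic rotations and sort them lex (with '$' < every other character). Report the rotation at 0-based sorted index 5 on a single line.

All 8 rotations (rotation i = S[i:]+S[:i]):
  rot[0] = AabBaab$
  rot[1] = abBaab$A
  rot[2] = bBaab$Aa
  rot[3] = Baab$Aab
  rot[4] = aab$AabB
  rot[5] = ab$AabBa
  rot[6] = b$AabBaa
  rot[7] = $AabBaab
Sorted (with $ < everything):
  sorted[0] = $AabBaab
  sorted[1] = AabBaab$
  sorted[2] = Baab$Aab
  sorted[3] = aab$AabB
  sorted[4] = ab$AabBa
  sorted[5] = abBaab$A
  sorted[6] = b$AabBaa
  sorted[7] = bBaab$Aa
sorted[5] = abBaab$A

Answer: abBaab$A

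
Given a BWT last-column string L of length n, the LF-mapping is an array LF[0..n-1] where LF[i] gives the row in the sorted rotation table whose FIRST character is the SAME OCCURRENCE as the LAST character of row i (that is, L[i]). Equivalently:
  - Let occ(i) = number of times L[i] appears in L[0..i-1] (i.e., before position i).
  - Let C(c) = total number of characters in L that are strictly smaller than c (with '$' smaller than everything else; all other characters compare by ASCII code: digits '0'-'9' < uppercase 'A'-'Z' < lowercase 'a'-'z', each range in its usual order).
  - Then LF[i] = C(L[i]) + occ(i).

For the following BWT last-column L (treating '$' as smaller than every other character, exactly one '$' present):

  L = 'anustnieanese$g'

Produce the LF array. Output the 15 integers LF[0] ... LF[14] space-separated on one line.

Char counts: '$':1, 'a':2, 'e':3, 'g':1, 'i':1, 'n':3, 's':2, 't':1, 'u':1
C (first-col start): C('$')=0, C('a')=1, C('e')=3, C('g')=6, C('i')=7, C('n')=8, C('s')=11, C('t')=13, C('u')=14
L[0]='a': occ=0, LF[0]=C('a')+0=1+0=1
L[1]='n': occ=0, LF[1]=C('n')+0=8+0=8
L[2]='u': occ=0, LF[2]=C('u')+0=14+0=14
L[3]='s': occ=0, LF[3]=C('s')+0=11+0=11
L[4]='t': occ=0, LF[4]=C('t')+0=13+0=13
L[5]='n': occ=1, LF[5]=C('n')+1=8+1=9
L[6]='i': occ=0, LF[6]=C('i')+0=7+0=7
L[7]='e': occ=0, LF[7]=C('e')+0=3+0=3
L[8]='a': occ=1, LF[8]=C('a')+1=1+1=2
L[9]='n': occ=2, LF[9]=C('n')+2=8+2=10
L[10]='e': occ=1, LF[10]=C('e')+1=3+1=4
L[11]='s': occ=1, LF[11]=C('s')+1=11+1=12
L[12]='e': occ=2, LF[12]=C('e')+2=3+2=5
L[13]='$': occ=0, LF[13]=C('$')+0=0+0=0
L[14]='g': occ=0, LF[14]=C('g')+0=6+0=6

Answer: 1 8 14 11 13 9 7 3 2 10 4 12 5 0 6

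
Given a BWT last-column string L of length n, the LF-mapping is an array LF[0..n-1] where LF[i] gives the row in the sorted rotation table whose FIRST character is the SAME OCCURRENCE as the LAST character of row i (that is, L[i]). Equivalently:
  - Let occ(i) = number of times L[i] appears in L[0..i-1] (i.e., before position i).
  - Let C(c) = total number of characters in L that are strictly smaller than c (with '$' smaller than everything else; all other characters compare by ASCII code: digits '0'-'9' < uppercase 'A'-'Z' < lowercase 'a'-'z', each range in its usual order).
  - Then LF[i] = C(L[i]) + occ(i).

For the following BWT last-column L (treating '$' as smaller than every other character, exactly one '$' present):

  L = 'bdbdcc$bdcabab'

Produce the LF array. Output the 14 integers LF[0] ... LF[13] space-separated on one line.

Char counts: '$':1, 'a':2, 'b':5, 'c':3, 'd':3
C (first-col start): C('$')=0, C('a')=1, C('b')=3, C('c')=8, C('d')=11
L[0]='b': occ=0, LF[0]=C('b')+0=3+0=3
L[1]='d': occ=0, LF[1]=C('d')+0=11+0=11
L[2]='b': occ=1, LF[2]=C('b')+1=3+1=4
L[3]='d': occ=1, LF[3]=C('d')+1=11+1=12
L[4]='c': occ=0, LF[4]=C('c')+0=8+0=8
L[5]='c': occ=1, LF[5]=C('c')+1=8+1=9
L[6]='$': occ=0, LF[6]=C('$')+0=0+0=0
L[7]='b': occ=2, LF[7]=C('b')+2=3+2=5
L[8]='d': occ=2, LF[8]=C('d')+2=11+2=13
L[9]='c': occ=2, LF[9]=C('c')+2=8+2=10
L[10]='a': occ=0, LF[10]=C('a')+0=1+0=1
L[11]='b': occ=3, LF[11]=C('b')+3=3+3=6
L[12]='a': occ=1, LF[12]=C('a')+1=1+1=2
L[13]='b': occ=4, LF[13]=C('b')+4=3+4=7

Answer: 3 11 4 12 8 9 0 5 13 10 1 6 2 7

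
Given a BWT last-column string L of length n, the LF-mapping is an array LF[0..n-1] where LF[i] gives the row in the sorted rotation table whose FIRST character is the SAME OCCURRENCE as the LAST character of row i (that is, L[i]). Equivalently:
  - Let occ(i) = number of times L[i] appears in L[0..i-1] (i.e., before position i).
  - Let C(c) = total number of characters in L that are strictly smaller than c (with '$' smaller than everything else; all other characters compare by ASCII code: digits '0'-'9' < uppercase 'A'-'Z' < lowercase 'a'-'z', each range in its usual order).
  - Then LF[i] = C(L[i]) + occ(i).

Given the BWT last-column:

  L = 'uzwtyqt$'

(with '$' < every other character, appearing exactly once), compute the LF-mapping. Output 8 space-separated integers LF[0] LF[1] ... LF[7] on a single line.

Answer: 4 7 5 2 6 1 3 0

Derivation:
Char counts: '$':1, 'q':1, 't':2, 'u':1, 'w':1, 'y':1, 'z':1
C (first-col start): C('$')=0, C('q')=1, C('t')=2, C('u')=4, C('w')=5, C('y')=6, C('z')=7
L[0]='u': occ=0, LF[0]=C('u')+0=4+0=4
L[1]='z': occ=0, LF[1]=C('z')+0=7+0=7
L[2]='w': occ=0, LF[2]=C('w')+0=5+0=5
L[3]='t': occ=0, LF[3]=C('t')+0=2+0=2
L[4]='y': occ=0, LF[4]=C('y')+0=6+0=6
L[5]='q': occ=0, LF[5]=C('q')+0=1+0=1
L[6]='t': occ=1, LF[6]=C('t')+1=2+1=3
L[7]='$': occ=0, LF[7]=C('$')+0=0+0=0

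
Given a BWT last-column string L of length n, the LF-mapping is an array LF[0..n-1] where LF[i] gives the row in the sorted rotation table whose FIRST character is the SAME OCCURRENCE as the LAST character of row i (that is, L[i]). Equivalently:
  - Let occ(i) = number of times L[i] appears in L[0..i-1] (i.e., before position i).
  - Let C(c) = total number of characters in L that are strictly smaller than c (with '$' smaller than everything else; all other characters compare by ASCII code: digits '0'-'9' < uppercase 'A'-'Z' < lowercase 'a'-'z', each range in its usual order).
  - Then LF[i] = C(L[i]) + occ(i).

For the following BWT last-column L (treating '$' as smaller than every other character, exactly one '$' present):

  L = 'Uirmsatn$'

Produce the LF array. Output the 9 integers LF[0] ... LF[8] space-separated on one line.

Answer: 1 3 6 4 7 2 8 5 0

Derivation:
Char counts: '$':1, 'U':1, 'a':1, 'i':1, 'm':1, 'n':1, 'r':1, 's':1, 't':1
C (first-col start): C('$')=0, C('U')=1, C('a')=2, C('i')=3, C('m')=4, C('n')=5, C('r')=6, C('s')=7, C('t')=8
L[0]='U': occ=0, LF[0]=C('U')+0=1+0=1
L[1]='i': occ=0, LF[1]=C('i')+0=3+0=3
L[2]='r': occ=0, LF[2]=C('r')+0=6+0=6
L[3]='m': occ=0, LF[3]=C('m')+0=4+0=4
L[4]='s': occ=0, LF[4]=C('s')+0=7+0=7
L[5]='a': occ=0, LF[5]=C('a')+0=2+0=2
L[6]='t': occ=0, LF[6]=C('t')+0=8+0=8
L[7]='n': occ=0, LF[7]=C('n')+0=5+0=5
L[8]='$': occ=0, LF[8]=C('$')+0=0+0=0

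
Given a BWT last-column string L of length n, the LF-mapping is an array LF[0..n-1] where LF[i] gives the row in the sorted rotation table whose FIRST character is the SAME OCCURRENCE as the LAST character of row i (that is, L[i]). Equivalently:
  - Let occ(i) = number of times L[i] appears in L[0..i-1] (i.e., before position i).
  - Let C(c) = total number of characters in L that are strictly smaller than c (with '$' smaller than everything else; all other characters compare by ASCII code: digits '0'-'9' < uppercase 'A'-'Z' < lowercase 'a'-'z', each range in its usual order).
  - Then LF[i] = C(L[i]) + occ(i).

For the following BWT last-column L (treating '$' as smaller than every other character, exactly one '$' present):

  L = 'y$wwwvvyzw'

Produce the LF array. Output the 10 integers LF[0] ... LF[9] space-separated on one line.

Char counts: '$':1, 'v':2, 'w':4, 'y':2, 'z':1
C (first-col start): C('$')=0, C('v')=1, C('w')=3, C('y')=7, C('z')=9
L[0]='y': occ=0, LF[0]=C('y')+0=7+0=7
L[1]='$': occ=0, LF[1]=C('$')+0=0+0=0
L[2]='w': occ=0, LF[2]=C('w')+0=3+0=3
L[3]='w': occ=1, LF[3]=C('w')+1=3+1=4
L[4]='w': occ=2, LF[4]=C('w')+2=3+2=5
L[5]='v': occ=0, LF[5]=C('v')+0=1+0=1
L[6]='v': occ=1, LF[6]=C('v')+1=1+1=2
L[7]='y': occ=1, LF[7]=C('y')+1=7+1=8
L[8]='z': occ=0, LF[8]=C('z')+0=9+0=9
L[9]='w': occ=3, LF[9]=C('w')+3=3+3=6

Answer: 7 0 3 4 5 1 2 8 9 6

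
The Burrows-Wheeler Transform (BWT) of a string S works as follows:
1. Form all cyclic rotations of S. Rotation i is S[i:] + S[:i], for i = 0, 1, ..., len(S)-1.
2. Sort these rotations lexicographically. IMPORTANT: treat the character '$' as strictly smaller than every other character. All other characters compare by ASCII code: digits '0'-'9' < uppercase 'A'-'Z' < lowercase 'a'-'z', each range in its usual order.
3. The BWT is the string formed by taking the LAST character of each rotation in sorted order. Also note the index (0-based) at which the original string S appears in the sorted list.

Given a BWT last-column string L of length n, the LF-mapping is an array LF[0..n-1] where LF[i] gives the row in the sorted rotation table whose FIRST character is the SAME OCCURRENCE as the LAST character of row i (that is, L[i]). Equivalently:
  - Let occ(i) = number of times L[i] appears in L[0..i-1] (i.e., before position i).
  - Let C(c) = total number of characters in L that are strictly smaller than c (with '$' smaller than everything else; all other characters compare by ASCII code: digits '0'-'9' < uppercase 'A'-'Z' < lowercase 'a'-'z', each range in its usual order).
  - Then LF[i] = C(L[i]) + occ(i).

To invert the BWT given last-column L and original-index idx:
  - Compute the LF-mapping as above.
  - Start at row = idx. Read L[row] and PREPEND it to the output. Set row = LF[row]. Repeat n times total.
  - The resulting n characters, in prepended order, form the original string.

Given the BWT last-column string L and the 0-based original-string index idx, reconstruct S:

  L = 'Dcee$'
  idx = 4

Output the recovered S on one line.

Answer: eecD$

Derivation:
LF mapping: 1 2 3 4 0
Walk LF starting at row 4, prepending L[row]:
  step 1: row=4, L[4]='$', prepend. Next row=LF[4]=0
  step 2: row=0, L[0]='D', prepend. Next row=LF[0]=1
  step 3: row=1, L[1]='c', prepend. Next row=LF[1]=2
  step 4: row=2, L[2]='e', prepend. Next row=LF[2]=3
  step 5: row=3, L[3]='e', prepend. Next row=LF[3]=4
Reversed output: eecD$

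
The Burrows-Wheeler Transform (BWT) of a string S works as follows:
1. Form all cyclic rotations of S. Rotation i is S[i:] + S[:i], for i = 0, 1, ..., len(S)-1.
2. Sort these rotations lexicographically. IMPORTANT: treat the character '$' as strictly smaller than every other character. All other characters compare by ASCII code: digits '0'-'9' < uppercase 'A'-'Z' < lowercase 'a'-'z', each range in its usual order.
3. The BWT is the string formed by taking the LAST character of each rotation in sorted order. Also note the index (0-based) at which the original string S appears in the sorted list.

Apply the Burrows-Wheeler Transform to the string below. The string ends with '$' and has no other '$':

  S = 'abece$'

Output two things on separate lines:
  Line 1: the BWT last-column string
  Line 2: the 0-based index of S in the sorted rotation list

All 6 rotations (rotation i = S[i:]+S[:i]):
  rot[0] = abece$
  rot[1] = bece$a
  rot[2] = ece$ab
  rot[3] = ce$abe
  rot[4] = e$abec
  rot[5] = $abece
Sorted (with $ < everything):
  sorted[0] = $abece  (last char: 'e')
  sorted[1] = abece$  (last char: '$')
  sorted[2] = bece$a  (last char: 'a')
  sorted[3] = ce$abe  (last char: 'e')
  sorted[4] = e$abec  (last char: 'c')
  sorted[5] = ece$ab  (last char: 'b')
Last column: e$aecb
Original string S is at sorted index 1

Answer: e$aecb
1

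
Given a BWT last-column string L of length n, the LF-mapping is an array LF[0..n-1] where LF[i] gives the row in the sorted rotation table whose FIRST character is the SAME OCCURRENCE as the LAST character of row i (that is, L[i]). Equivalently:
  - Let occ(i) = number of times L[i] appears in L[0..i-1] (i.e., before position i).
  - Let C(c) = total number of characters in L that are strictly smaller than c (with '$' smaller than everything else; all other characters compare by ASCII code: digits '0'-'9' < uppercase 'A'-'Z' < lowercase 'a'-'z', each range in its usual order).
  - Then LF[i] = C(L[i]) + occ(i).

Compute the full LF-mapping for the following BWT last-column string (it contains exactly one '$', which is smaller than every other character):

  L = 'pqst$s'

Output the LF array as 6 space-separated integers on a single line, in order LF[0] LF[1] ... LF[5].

Answer: 1 2 3 5 0 4

Derivation:
Char counts: '$':1, 'p':1, 'q':1, 's':2, 't':1
C (first-col start): C('$')=0, C('p')=1, C('q')=2, C('s')=3, C('t')=5
L[0]='p': occ=0, LF[0]=C('p')+0=1+0=1
L[1]='q': occ=0, LF[1]=C('q')+0=2+0=2
L[2]='s': occ=0, LF[2]=C('s')+0=3+0=3
L[3]='t': occ=0, LF[3]=C('t')+0=5+0=5
L[4]='$': occ=0, LF[4]=C('$')+0=0+0=0
L[5]='s': occ=1, LF[5]=C('s')+1=3+1=4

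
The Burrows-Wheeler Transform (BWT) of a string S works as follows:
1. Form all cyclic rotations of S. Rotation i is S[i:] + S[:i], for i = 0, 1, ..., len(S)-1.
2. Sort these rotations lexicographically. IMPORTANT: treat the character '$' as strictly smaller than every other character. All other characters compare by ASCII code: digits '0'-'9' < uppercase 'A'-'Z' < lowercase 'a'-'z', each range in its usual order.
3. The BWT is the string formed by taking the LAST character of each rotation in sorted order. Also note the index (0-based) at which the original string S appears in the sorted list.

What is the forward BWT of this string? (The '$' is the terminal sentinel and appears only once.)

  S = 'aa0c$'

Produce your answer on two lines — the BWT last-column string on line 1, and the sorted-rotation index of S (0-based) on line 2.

All 5 rotations (rotation i = S[i:]+S[:i]):
  rot[0] = aa0c$
  rot[1] = a0c$a
  rot[2] = 0c$aa
  rot[3] = c$aa0
  rot[4] = $aa0c
Sorted (with $ < everything):
  sorted[0] = $aa0c  (last char: 'c')
  sorted[1] = 0c$aa  (last char: 'a')
  sorted[2] = a0c$a  (last char: 'a')
  sorted[3] = aa0c$  (last char: '$')
  sorted[4] = c$aa0  (last char: '0')
Last column: caa$0
Original string S is at sorted index 3

Answer: caa$0
3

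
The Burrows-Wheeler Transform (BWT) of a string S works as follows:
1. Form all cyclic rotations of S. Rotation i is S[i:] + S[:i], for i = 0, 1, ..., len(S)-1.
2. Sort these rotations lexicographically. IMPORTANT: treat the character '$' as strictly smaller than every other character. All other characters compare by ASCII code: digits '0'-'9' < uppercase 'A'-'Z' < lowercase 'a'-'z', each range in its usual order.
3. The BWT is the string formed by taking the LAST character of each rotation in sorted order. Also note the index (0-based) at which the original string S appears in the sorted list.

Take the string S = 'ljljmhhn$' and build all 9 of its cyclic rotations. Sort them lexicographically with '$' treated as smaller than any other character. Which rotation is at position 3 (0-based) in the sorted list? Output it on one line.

Answer: jljmhhn$l

Derivation:
All 9 rotations (rotation i = S[i:]+S[:i]):
  rot[0] = ljljmhhn$
  rot[1] = jljmhhn$l
  rot[2] = ljmhhn$lj
  rot[3] = jmhhn$ljl
  rot[4] = mhhn$ljlj
  rot[5] = hhn$ljljm
  rot[6] = hn$ljljmh
  rot[7] = n$ljljmhh
  rot[8] = $ljljmhhn
Sorted (with $ < everything):
  sorted[0] = $ljljmhhn
  sorted[1] = hhn$ljljm
  sorted[2] = hn$ljljmh
  sorted[3] = jljmhhn$l
  sorted[4] = jmhhn$ljl
  sorted[5] = ljljmhhn$
  sorted[6] = ljmhhn$lj
  sorted[7] = mhhn$ljlj
  sorted[8] = n$ljljmhh
sorted[3] = jljmhhn$l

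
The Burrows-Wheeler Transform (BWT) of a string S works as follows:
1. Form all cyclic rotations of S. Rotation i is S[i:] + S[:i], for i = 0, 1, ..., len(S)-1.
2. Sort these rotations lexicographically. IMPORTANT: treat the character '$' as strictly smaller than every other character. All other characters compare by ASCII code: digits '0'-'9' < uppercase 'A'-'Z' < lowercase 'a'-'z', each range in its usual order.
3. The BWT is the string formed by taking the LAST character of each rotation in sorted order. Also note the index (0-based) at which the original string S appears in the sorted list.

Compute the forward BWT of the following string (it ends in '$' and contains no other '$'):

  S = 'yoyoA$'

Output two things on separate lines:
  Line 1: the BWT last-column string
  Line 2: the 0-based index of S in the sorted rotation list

Answer: Aoyyo$
5

Derivation:
All 6 rotations (rotation i = S[i:]+S[:i]):
  rot[0] = yoyoA$
  rot[1] = oyoA$y
  rot[2] = yoA$yo
  rot[3] = oA$yoy
  rot[4] = A$yoyo
  rot[5] = $yoyoA
Sorted (with $ < everything):
  sorted[0] = $yoyoA  (last char: 'A')
  sorted[1] = A$yoyo  (last char: 'o')
  sorted[2] = oA$yoy  (last char: 'y')
  sorted[3] = oyoA$y  (last char: 'y')
  sorted[4] = yoA$yo  (last char: 'o')
  sorted[5] = yoyoA$  (last char: '$')
Last column: Aoyyo$
Original string S is at sorted index 5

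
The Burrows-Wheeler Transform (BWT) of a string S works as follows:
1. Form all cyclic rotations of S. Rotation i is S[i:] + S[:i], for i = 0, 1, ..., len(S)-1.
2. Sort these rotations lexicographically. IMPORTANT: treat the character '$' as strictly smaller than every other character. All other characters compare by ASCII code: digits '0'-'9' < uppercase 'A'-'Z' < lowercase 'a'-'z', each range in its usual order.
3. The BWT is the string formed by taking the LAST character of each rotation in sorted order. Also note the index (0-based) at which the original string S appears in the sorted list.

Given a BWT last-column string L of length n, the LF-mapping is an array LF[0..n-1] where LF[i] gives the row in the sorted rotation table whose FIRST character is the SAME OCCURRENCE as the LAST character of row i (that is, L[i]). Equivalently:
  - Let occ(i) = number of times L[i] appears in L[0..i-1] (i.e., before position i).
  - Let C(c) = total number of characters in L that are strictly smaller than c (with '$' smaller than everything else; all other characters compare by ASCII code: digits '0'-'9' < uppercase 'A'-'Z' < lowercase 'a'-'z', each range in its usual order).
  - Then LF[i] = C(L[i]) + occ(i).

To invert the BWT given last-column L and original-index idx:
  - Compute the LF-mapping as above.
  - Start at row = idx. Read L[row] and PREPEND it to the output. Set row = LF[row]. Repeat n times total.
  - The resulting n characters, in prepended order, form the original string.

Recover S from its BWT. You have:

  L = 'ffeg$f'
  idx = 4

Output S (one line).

Answer: fgfef$

Derivation:
LF mapping: 2 3 1 5 0 4
Walk LF starting at row 4, prepending L[row]:
  step 1: row=4, L[4]='$', prepend. Next row=LF[4]=0
  step 2: row=0, L[0]='f', prepend. Next row=LF[0]=2
  step 3: row=2, L[2]='e', prepend. Next row=LF[2]=1
  step 4: row=1, L[1]='f', prepend. Next row=LF[1]=3
  step 5: row=3, L[3]='g', prepend. Next row=LF[3]=5
  step 6: row=5, L[5]='f', prepend. Next row=LF[5]=4
Reversed output: fgfef$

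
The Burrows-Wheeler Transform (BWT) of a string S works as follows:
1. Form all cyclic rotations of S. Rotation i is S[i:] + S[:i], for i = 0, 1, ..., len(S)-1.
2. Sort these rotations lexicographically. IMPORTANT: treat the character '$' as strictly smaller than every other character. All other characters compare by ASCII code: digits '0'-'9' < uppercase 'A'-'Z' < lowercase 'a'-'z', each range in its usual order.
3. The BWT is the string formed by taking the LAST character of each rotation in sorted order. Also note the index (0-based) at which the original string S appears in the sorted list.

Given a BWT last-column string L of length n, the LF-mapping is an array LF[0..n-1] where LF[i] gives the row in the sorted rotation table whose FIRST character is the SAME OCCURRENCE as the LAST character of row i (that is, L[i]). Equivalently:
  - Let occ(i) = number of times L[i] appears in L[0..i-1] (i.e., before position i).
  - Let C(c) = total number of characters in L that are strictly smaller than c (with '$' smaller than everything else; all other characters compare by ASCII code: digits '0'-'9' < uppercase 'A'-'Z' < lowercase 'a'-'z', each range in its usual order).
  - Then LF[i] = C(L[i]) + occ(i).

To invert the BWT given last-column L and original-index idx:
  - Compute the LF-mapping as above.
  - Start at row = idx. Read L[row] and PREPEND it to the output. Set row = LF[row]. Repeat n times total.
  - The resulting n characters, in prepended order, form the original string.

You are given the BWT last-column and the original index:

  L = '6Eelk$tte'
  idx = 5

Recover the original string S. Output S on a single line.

Answer: kettleE6$

Derivation:
LF mapping: 1 2 3 6 5 0 7 8 4
Walk LF starting at row 5, prepending L[row]:
  step 1: row=5, L[5]='$', prepend. Next row=LF[5]=0
  step 2: row=0, L[0]='6', prepend. Next row=LF[0]=1
  step 3: row=1, L[1]='E', prepend. Next row=LF[1]=2
  step 4: row=2, L[2]='e', prepend. Next row=LF[2]=3
  step 5: row=3, L[3]='l', prepend. Next row=LF[3]=6
  step 6: row=6, L[6]='t', prepend. Next row=LF[6]=7
  step 7: row=7, L[7]='t', prepend. Next row=LF[7]=8
  step 8: row=8, L[8]='e', prepend. Next row=LF[8]=4
  step 9: row=4, L[4]='k', prepend. Next row=LF[4]=5
Reversed output: kettleE6$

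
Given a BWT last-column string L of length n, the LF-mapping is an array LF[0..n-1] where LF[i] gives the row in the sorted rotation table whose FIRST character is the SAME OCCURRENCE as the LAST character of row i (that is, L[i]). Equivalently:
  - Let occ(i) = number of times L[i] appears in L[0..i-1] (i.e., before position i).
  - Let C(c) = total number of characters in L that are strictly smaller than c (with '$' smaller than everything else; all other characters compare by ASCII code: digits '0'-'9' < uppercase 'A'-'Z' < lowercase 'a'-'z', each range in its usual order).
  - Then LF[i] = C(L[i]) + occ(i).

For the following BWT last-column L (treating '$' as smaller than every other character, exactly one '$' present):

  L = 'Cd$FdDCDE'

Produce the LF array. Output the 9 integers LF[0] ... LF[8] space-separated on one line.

Char counts: '$':1, 'C':2, 'D':2, 'E':1, 'F':1, 'd':2
C (first-col start): C('$')=0, C('C')=1, C('D')=3, C('E')=5, C('F')=6, C('d')=7
L[0]='C': occ=0, LF[0]=C('C')+0=1+0=1
L[1]='d': occ=0, LF[1]=C('d')+0=7+0=7
L[2]='$': occ=0, LF[2]=C('$')+0=0+0=0
L[3]='F': occ=0, LF[3]=C('F')+0=6+0=6
L[4]='d': occ=1, LF[4]=C('d')+1=7+1=8
L[5]='D': occ=0, LF[5]=C('D')+0=3+0=3
L[6]='C': occ=1, LF[6]=C('C')+1=1+1=2
L[7]='D': occ=1, LF[7]=C('D')+1=3+1=4
L[8]='E': occ=0, LF[8]=C('E')+0=5+0=5

Answer: 1 7 0 6 8 3 2 4 5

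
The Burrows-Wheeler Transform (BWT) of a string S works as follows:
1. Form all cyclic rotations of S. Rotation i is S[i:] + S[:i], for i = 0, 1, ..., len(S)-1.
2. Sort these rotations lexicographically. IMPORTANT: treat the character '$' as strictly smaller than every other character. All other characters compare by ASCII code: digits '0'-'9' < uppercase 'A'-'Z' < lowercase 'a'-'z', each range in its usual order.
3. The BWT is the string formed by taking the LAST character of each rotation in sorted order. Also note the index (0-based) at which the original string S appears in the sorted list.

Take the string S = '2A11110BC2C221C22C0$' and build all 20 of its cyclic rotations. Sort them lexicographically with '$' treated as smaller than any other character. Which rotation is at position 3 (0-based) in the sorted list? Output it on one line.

All 20 rotations (rotation i = S[i:]+S[:i]):
  rot[0] = 2A11110BC2C221C22C0$
  rot[1] = A11110BC2C221C22C0$2
  rot[2] = 11110BC2C221C22C0$2A
  rot[3] = 1110BC2C221C22C0$2A1
  rot[4] = 110BC2C221C22C0$2A11
  rot[5] = 10BC2C221C22C0$2A111
  rot[6] = 0BC2C221C22C0$2A1111
  rot[7] = BC2C221C22C0$2A11110
  rot[8] = C2C221C22C0$2A11110B
  rot[9] = 2C221C22C0$2A11110BC
  rot[10] = C221C22C0$2A11110BC2
  rot[11] = 221C22C0$2A11110BC2C
  rot[12] = 21C22C0$2A11110BC2C2
  rot[13] = 1C22C0$2A11110BC2C22
  rot[14] = C22C0$2A11110BC2C221
  rot[15] = 22C0$2A11110BC2C221C
  rot[16] = 2C0$2A11110BC2C221C2
  rot[17] = C0$2A11110BC2C221C22
  rot[18] = 0$2A11110BC2C221C22C
  rot[19] = $2A11110BC2C221C22C0
Sorted (with $ < everything):
  sorted[0] = $2A11110BC2C221C22C0
  sorted[1] = 0$2A11110BC2C221C22C
  sorted[2] = 0BC2C221C22C0$2A1111
  sorted[3] = 10BC2C221C22C0$2A111
  sorted[4] = 110BC2C221C22C0$2A11
  sorted[5] = 1110BC2C221C22C0$2A1
  sorted[6] = 11110BC2C221C22C0$2A
  sorted[7] = 1C22C0$2A11110BC2C22
  sorted[8] = 21C22C0$2A11110BC2C2
  sorted[9] = 221C22C0$2A11110BC2C
  sorted[10] = 22C0$2A11110BC2C221C
  sorted[11] = 2A11110BC2C221C22C0$
  sorted[12] = 2C0$2A11110BC2C221C2
  sorted[13] = 2C221C22C0$2A11110BC
  sorted[14] = A11110BC2C221C22C0$2
  sorted[15] = BC2C221C22C0$2A11110
  sorted[16] = C0$2A11110BC2C221C22
  sorted[17] = C221C22C0$2A11110BC2
  sorted[18] = C22C0$2A11110BC2C221
  sorted[19] = C2C221C22C0$2A11110B
sorted[3] = 10BC2C221C22C0$2A111

Answer: 10BC2C221C22C0$2A111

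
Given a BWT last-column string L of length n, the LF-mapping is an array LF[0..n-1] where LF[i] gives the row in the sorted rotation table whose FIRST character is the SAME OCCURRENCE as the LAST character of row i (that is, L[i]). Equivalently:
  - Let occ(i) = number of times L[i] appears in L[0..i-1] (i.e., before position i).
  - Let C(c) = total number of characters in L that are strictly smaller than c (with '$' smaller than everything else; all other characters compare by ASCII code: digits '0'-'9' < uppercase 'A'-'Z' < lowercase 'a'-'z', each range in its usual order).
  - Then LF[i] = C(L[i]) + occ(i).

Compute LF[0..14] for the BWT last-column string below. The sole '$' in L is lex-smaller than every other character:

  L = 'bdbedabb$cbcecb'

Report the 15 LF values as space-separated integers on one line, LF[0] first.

Char counts: '$':1, 'a':1, 'b':6, 'c':3, 'd':2, 'e':2
C (first-col start): C('$')=0, C('a')=1, C('b')=2, C('c')=8, C('d')=11, C('e')=13
L[0]='b': occ=0, LF[0]=C('b')+0=2+0=2
L[1]='d': occ=0, LF[1]=C('d')+0=11+0=11
L[2]='b': occ=1, LF[2]=C('b')+1=2+1=3
L[3]='e': occ=0, LF[3]=C('e')+0=13+0=13
L[4]='d': occ=1, LF[4]=C('d')+1=11+1=12
L[5]='a': occ=0, LF[5]=C('a')+0=1+0=1
L[6]='b': occ=2, LF[6]=C('b')+2=2+2=4
L[7]='b': occ=3, LF[7]=C('b')+3=2+3=5
L[8]='$': occ=0, LF[8]=C('$')+0=0+0=0
L[9]='c': occ=0, LF[9]=C('c')+0=8+0=8
L[10]='b': occ=4, LF[10]=C('b')+4=2+4=6
L[11]='c': occ=1, LF[11]=C('c')+1=8+1=9
L[12]='e': occ=1, LF[12]=C('e')+1=13+1=14
L[13]='c': occ=2, LF[13]=C('c')+2=8+2=10
L[14]='b': occ=5, LF[14]=C('b')+5=2+5=7

Answer: 2 11 3 13 12 1 4 5 0 8 6 9 14 10 7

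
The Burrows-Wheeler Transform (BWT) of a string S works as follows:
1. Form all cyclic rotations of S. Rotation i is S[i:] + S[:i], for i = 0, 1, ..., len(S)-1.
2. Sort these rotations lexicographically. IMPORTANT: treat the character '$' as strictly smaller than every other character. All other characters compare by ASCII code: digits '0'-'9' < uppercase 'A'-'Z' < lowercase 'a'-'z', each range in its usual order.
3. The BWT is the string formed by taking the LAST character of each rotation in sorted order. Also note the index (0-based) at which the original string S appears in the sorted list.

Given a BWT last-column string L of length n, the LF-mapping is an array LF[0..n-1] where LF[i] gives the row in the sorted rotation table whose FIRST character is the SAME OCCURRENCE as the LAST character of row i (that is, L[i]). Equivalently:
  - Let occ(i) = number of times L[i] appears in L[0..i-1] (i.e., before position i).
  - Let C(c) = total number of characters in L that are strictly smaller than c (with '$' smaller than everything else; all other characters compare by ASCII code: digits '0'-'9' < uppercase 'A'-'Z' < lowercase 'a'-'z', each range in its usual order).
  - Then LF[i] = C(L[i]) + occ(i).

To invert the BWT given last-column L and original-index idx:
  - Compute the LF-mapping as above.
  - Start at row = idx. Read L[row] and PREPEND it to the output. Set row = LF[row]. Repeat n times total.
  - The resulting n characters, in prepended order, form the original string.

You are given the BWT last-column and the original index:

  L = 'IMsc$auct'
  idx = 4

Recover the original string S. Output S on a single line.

Answer: cactusMI$

Derivation:
LF mapping: 1 2 6 4 0 3 8 5 7
Walk LF starting at row 4, prepending L[row]:
  step 1: row=4, L[4]='$', prepend. Next row=LF[4]=0
  step 2: row=0, L[0]='I', prepend. Next row=LF[0]=1
  step 3: row=1, L[1]='M', prepend. Next row=LF[1]=2
  step 4: row=2, L[2]='s', prepend. Next row=LF[2]=6
  step 5: row=6, L[6]='u', prepend. Next row=LF[6]=8
  step 6: row=8, L[8]='t', prepend. Next row=LF[8]=7
  step 7: row=7, L[7]='c', prepend. Next row=LF[7]=5
  step 8: row=5, L[5]='a', prepend. Next row=LF[5]=3
  step 9: row=3, L[3]='c', prepend. Next row=LF[3]=4
Reversed output: cactusMI$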